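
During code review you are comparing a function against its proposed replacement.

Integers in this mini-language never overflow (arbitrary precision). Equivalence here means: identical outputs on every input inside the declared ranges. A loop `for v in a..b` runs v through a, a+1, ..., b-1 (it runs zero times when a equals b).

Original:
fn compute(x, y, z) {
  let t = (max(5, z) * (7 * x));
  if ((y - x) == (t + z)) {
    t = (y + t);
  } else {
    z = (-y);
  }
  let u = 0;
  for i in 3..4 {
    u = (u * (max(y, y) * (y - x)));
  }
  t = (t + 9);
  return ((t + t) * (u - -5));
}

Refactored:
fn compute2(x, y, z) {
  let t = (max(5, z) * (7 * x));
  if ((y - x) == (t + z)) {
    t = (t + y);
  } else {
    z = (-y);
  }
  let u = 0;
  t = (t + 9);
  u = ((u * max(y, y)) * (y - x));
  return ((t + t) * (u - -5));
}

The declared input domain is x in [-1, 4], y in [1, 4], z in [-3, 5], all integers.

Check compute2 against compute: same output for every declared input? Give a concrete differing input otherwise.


The two versions differ — the changes include local variable names differ; and statement counts differ; and loop structure differs.
As a probe, take x=3, y=2, z=-1: compute runs t := 105 | ((y - x) == (t + z)): false | z := -2 | u := 0 | iter i=3: | u := 0 | t := 114 | result 1140; compute2 runs t := 105 | ((y - x) == (t + z)): false | z := -2 | u := 0 | t := 114 | u := 0 | result 1140; both end at 1140.
Sweeping the whole domain (216 inputs) finds no disagreement.
verdict: equivalent


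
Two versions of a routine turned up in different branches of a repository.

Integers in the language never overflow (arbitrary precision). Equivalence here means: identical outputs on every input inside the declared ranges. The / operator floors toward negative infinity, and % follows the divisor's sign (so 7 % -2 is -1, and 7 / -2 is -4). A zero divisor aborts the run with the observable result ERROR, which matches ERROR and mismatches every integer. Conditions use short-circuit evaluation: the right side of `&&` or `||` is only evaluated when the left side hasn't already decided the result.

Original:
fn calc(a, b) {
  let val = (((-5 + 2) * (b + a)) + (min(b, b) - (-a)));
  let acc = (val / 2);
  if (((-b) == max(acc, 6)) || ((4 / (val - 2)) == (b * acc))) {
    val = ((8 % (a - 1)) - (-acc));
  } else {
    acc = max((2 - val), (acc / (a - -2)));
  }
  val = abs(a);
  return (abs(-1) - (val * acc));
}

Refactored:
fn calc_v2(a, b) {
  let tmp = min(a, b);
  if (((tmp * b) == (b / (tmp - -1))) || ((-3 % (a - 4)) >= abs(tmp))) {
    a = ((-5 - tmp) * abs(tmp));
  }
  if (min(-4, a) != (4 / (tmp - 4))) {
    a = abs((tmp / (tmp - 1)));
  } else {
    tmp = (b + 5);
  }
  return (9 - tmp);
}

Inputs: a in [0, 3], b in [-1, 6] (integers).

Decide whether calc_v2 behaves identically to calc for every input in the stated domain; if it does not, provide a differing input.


On input a=0, b=0, calc returns 1 while calc_v2 returns 9.
verdict: not equivalent; witness: a=0, b=0


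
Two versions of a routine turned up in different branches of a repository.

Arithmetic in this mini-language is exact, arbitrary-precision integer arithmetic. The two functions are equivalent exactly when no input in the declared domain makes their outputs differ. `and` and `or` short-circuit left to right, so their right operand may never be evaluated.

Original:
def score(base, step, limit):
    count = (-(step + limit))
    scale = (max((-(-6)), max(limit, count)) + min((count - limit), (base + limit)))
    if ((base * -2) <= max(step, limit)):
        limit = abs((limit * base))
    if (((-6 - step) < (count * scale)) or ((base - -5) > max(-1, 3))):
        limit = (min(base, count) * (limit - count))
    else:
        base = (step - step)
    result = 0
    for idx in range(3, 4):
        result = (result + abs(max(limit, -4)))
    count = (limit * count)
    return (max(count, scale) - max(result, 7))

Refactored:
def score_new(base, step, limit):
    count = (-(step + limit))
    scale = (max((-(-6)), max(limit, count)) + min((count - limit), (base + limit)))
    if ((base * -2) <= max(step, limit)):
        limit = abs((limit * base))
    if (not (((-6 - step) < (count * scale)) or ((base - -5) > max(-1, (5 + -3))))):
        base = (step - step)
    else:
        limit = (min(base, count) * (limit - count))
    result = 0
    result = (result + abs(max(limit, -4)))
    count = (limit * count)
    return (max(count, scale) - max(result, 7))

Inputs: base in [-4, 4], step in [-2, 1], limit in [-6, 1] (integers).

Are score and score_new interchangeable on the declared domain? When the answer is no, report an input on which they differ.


Take base=-2, step=-1, limit=-6.
score: count = 7; scale = -1; ((base * -2) <= max(step, limit)) -> false; (((-6 - step) < (count * scale)) or ((base - -5) > max(-1, 3))) -> false; base = 0; result = 0; [idx=3]; result = 4; count = -42; return -8
score_new: count = 7; scale = -1; ((base * -2) <= max(step, limit)) -> false; (not (((-6 - step) < (count * scale)) or ((base - -5) > max(-1, (5 + -3))))) -> false; limit = 26; result = 0; result = 26; count = 182; return 156
-8 vs 156 — the two versions disagree here.
verdict: not equivalent; witness: base=-2, step=-1, limit=-6


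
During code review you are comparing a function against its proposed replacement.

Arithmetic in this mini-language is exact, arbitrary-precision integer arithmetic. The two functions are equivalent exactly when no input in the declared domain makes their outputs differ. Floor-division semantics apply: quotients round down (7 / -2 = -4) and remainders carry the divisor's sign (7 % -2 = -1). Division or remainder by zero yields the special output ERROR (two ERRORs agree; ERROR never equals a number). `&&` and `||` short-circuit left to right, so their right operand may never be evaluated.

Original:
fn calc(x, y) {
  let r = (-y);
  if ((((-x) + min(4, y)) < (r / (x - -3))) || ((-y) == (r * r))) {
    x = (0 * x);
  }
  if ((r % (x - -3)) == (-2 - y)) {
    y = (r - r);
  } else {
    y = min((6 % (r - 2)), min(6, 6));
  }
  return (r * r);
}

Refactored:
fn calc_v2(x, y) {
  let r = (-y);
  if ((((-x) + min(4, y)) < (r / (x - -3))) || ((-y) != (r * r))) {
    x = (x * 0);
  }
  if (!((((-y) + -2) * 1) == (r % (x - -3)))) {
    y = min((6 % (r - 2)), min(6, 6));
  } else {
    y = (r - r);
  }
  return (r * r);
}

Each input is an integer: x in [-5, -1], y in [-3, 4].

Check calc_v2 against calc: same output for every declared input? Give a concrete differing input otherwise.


Not equivalent: x=-5, y=-2 separates them (4 vs ERROR).
calc: r := 2 | ((((-x) + min(4, y)) < (r / (x - -3))) || ((-y) == (r * r))): false | ((r % (x - -3)) == (-2 - y)): true | y := 0 | result 4
calc_v2: r := 2 | ((((-x) + min(4, y)) < (r / (x - -3))) || ((-y) != (r * r))): true | x := 0 | (!((((-y) + -2) * 1) == (r % (x - -3)))): true | divide-by-zero, output ERROR
verdict: not equivalent; witness: x=-5, y=-2


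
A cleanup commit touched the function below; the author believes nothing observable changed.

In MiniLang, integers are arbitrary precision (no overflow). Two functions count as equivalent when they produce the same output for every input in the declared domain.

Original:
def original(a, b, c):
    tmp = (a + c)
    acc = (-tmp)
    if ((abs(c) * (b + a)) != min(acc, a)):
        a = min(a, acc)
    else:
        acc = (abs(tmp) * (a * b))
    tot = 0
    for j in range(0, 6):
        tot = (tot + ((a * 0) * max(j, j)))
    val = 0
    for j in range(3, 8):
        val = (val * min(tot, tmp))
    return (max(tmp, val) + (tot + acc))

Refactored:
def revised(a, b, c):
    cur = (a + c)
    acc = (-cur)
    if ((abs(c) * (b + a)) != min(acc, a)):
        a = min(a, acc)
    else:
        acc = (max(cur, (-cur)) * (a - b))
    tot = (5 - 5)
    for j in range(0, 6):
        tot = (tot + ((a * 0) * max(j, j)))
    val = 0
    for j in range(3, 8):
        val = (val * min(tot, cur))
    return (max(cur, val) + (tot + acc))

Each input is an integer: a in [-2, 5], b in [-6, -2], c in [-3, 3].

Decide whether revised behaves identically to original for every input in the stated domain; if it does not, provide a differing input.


These are not equivalent — on a=1, b=-3, c=1 the outputs split (-4 vs 10).
original: tmp = 2; acc = -2; ((abs(c) * (b + a)) != min(acc, a)) -> false; acc = -6; tot = 0; [j=0]; tot = 0; [j=1]; tot = 0; [j=2]; tot = 0; [j=3]; tot = 0; [j=4]; tot = 0; [j=5]; tot = 0; val = 0; [j=3]; val = 0; [j=4]; val = 0; [j=5]; val = 0; [j=6]; val = 0; [j=7]; val = 0; return -4
revised: cur = 2; acc = -2; ((abs(c) * (b + a)) != min(acc, a)) -> false; acc = 8; tot = 0; [j=0]; tot = 0; [j=1]; tot = 0; [j=2]; tot = 0; [j=3]; tot = 0; [j=4]; tot = 0; [j=5]; tot = 0; val = 0; [j=3]; val = 0; [j=4]; val = 0; [j=5]; val = 0; [j=6]; val = 0; [j=7]; val = 0; return 10
verdict: not equivalent; witness: a=1, b=-3, c=1


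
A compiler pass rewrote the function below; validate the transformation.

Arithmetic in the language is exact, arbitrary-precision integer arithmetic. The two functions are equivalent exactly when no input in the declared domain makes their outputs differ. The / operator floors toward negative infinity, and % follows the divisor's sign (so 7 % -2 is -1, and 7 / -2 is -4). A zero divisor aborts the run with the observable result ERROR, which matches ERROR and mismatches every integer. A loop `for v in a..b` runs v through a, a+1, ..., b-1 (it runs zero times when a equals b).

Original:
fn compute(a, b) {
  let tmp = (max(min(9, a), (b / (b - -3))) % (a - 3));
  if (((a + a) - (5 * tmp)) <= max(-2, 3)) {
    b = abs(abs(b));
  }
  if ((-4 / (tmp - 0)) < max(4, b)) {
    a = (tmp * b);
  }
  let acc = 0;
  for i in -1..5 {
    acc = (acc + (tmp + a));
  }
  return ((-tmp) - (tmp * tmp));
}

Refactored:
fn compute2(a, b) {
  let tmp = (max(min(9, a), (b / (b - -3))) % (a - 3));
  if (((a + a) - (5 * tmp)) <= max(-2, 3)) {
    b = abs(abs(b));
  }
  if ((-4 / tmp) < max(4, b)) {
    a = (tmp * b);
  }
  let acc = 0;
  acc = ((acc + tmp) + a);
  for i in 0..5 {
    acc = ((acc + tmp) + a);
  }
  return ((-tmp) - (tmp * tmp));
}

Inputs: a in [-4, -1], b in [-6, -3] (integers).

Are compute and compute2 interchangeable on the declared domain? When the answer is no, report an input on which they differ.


The two versions differ — the changes include constant usage differs, loop structure differs, statement counts differ, arithmetic usage differs.
One worked example (a=-1, b=-5) — compute: tmp := -2 | (((a + a) - (5 * tmp)) <= max(-2, 3)): false | ((-4 / (tmp - 0)) < max(4, b)): true | a := 10 | acc := 0 | iter i=-1: | acc := 8 | iter i=0: | acc := 16 | iter i=1: | acc := 24 | iter i=2: | acc := 32 | iter i=3: | acc := 40 | iter i=4: | acc := 48 | result -2; compute2: tmp := -2 | (((a + a) - (5 * tmp)) <= max(-2, 3)): false | ((-4 / tmp) < max(4, b)): true | a := 10 | acc := 0 | acc := 8 | iter i=0: | acc := 16 | iter i=1: | acc := 24 | iter i=2: | acc := 32 | iter i=3: | acc := 40 | iter i=4: | acc := 48 | result -2; agreement on -2.
Checked all 16 inputs in the declared domain: the outputs agree on every one.
verdict: equivalent


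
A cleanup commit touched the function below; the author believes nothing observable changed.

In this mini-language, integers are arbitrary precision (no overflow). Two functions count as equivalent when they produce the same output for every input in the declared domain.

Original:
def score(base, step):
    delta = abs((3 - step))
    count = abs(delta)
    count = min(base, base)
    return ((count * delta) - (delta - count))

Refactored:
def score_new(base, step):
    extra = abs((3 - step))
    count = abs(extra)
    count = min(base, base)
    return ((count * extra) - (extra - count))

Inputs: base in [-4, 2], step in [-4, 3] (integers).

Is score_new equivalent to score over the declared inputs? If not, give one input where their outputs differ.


Side by side, the visible changes include: local variable names differ.
Tracing base=-1, step=1: score: delta=2, then count=2, then count=-1, then returns -5 | score_new: extra=2, then count=2, then count=-1, then returns -5 — matching result -5.
Checked all 56 inputs in the declared domain: the outputs agree on every one.
verdict: equivalent


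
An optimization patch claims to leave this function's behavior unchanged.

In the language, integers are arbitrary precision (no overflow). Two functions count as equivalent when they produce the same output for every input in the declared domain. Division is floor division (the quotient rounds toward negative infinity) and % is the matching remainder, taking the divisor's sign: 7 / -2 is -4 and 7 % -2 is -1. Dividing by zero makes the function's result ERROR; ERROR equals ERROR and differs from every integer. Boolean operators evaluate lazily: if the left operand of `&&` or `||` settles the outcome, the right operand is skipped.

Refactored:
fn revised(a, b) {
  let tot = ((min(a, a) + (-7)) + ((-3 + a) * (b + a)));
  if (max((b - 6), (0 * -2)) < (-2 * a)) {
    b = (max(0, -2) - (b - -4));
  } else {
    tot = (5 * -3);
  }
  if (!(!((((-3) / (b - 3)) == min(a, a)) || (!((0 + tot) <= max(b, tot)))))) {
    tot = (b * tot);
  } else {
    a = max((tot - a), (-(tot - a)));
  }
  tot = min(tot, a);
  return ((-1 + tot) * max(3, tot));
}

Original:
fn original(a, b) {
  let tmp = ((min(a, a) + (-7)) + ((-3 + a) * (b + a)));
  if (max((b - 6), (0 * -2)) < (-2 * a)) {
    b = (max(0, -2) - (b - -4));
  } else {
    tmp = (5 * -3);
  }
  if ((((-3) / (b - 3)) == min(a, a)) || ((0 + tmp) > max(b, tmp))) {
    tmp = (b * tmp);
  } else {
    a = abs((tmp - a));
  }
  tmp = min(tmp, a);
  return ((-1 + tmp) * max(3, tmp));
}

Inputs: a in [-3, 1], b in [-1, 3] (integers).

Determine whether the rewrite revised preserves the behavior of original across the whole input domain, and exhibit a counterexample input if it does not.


Although arithmetic usage differs; and comparison usage differs; and local variable names differ; and min/max/abs usage differs; and boolean connective usage differs, 25/25 inputs agree.
verdict: equivalent


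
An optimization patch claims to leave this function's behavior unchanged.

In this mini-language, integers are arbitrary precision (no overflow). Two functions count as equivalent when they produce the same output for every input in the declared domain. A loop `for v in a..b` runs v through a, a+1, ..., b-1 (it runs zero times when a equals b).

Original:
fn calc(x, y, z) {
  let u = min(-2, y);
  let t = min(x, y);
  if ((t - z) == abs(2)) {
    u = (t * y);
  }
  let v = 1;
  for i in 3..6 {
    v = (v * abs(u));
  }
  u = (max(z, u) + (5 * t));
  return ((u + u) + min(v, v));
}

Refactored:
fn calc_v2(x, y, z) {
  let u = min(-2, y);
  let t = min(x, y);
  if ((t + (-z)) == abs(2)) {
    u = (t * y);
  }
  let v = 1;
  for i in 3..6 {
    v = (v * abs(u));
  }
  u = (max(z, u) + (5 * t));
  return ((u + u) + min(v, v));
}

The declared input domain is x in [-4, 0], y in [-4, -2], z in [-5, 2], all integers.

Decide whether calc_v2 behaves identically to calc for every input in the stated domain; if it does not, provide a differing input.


Reading the diff, among the changes: arithmetic usage differs.
As a probe, take x=-1, y=-4, z=-5: calc runs u becomes -4; next t becomes -4; next ((t - z) == abs(2)) evaluates to false; next v becomes 1; next at i=3:; next v becomes 4; next at i=4:; next v becomes 16; next at i=5:; next v becomes 64; next u becomes -24; next final value 16; calc_v2 runs u becomes -4; next t becomes -4; next ((t + (-z)) == abs(2)) evaluates to false; next v becomes 1; next at i=3:; next v becomes 4; next at i=4:; next v becomes 16; next at i=5:; next v becomes 64; next u becomes -24; next final value 16; both end at 16.
An exhaustive pass over the 120 declared inputs shows identical outputs.
verdict: equivalent


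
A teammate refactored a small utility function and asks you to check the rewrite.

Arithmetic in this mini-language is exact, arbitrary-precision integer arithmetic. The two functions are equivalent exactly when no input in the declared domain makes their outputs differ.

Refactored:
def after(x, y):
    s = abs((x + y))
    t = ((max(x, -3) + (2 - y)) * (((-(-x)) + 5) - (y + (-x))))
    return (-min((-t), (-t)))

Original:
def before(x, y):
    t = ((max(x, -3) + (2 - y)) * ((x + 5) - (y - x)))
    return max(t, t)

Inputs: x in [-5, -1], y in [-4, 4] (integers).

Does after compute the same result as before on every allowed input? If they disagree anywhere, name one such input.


Comparing the listings, the differences include: local variable names differ; min/max/abs usage differs; statement counts differ; arithmetic usage differs.
As a probe, take x=-4, y=-2: before runs t := -1 | result -1; after runs s := 6 | t := -1 | result -1; both end at -1.
Across all 45 domain points the two functions coincide.
verdict: equivalent


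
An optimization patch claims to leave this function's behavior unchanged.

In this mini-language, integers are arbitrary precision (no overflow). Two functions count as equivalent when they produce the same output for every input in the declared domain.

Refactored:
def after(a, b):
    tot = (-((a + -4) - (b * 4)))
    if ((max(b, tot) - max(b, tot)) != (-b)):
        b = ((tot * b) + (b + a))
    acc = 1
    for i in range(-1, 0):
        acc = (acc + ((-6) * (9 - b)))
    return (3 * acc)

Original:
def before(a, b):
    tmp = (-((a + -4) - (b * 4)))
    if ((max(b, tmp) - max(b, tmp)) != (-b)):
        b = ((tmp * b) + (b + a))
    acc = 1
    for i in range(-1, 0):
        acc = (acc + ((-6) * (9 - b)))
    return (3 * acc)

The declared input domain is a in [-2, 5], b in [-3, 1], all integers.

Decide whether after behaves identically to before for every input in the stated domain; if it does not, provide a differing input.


The two versions differ — the changes include local variable names differ.
One worked example (a=-2, b=-3) — before: tmp=-6, then ((max(b, tmp) - max(b, tmp)) != (-b)) is true, then b=13, then acc=1, then (i=-1), then acc=25, then returns 75; after: tot=-6, then ((max(b, tot) - max(b, tot)) != (-b)) is true, then b=13, then acc=1, then (i=-1), then acc=25, then returns 75; agreement on 75.
Every one of the 40 inputs gives matching results.
verdict: equivalent


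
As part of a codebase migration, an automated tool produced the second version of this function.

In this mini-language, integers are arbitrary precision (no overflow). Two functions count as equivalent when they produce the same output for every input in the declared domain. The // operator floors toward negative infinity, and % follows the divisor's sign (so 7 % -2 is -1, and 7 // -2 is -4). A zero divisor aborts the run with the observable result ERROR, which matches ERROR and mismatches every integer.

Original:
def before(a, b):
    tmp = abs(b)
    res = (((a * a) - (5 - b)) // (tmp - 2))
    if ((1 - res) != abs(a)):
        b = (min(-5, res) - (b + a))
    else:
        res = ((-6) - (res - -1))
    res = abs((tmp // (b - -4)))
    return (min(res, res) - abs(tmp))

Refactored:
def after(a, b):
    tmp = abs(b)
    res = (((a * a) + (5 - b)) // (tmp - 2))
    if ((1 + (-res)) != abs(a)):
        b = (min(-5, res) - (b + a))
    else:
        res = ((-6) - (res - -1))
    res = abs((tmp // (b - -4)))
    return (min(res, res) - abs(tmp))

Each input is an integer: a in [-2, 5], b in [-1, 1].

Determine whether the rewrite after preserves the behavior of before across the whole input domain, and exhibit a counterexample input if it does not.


Take a=-2, b=-1.
before: tmp = 1; res = 2; ((1 - res) != abs(a)) -> true; b = -2; res = 0; return -1
after: tmp = 1; res = -10; ((1 + (-res)) != abs(a)) -> true; b = -7; res = 1; return 0
-1 against 0: the behavior changed.
verdict: not equivalent; witness: a=-2, b=-1


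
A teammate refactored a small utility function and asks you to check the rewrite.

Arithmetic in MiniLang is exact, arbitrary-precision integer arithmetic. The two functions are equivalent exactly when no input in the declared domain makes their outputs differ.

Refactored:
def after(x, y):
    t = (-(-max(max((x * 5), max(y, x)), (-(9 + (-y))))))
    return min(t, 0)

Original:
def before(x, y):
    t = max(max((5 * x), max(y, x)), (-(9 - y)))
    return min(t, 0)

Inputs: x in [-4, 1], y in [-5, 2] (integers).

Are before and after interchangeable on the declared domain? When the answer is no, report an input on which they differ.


Behavior is preserved: although arithmetic usage differs, the outputs never diverge.
As a probe, take x=0, y=-4: before runs t := 0 | result 0; after runs t := 0 | result 0; both end at 0.
An exhaustive pass over the 48 declared inputs shows identical outputs.
verdict: equivalent


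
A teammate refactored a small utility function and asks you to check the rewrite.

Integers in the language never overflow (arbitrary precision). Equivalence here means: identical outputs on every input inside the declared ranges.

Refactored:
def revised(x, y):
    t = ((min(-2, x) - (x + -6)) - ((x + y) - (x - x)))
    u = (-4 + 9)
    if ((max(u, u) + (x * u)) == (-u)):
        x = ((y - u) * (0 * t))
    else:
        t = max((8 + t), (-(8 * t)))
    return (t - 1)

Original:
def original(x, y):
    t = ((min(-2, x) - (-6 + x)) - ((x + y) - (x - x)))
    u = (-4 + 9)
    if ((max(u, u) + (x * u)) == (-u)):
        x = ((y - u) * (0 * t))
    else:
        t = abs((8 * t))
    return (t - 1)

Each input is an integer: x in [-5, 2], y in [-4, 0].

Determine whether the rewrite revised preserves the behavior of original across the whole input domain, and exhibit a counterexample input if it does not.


The rewrite breaks on x=-5, y=-4, where the results are 119 and 22.
original: t := 15 | u := 5 | ((max(u, u) + (x * u)) == (-u)): false | t := 120 | result 119
revised: t := 15 | u := 5 | ((max(u, u) + (x * u)) == (-u)): false | t := 23 | result 22
verdict: not equivalent; witness: x=-5, y=-4


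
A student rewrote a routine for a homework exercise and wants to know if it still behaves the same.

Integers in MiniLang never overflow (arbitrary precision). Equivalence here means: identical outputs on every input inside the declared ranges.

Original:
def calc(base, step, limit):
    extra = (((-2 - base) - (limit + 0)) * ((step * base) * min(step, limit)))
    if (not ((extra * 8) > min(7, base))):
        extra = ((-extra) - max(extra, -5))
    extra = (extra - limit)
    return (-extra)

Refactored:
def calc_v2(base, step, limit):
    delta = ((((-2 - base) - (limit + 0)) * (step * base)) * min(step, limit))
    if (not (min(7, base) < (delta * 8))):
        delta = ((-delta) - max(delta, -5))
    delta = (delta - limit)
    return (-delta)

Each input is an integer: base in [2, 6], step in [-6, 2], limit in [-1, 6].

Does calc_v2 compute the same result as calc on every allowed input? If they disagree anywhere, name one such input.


This is a faithful refactor — comparison usage differs; also local variable names differ, but the computed results match everywhere.
As a probe, take base=2, step=1, limit=4: calc runs extra becomes -16; next (not ((extra * 8) > min(7, base))) evaluates to true; next extra becomes 21; next extra becomes 17; next final value -17; calc_v2 runs delta becomes -16; next (not (min(7, base) < (delta * 8))) evaluates to true; next delta becomes 21; next delta becomes 17; next final value -17; both end at -17.
Every one of the 360 inputs gives matching results.
verdict: equivalent


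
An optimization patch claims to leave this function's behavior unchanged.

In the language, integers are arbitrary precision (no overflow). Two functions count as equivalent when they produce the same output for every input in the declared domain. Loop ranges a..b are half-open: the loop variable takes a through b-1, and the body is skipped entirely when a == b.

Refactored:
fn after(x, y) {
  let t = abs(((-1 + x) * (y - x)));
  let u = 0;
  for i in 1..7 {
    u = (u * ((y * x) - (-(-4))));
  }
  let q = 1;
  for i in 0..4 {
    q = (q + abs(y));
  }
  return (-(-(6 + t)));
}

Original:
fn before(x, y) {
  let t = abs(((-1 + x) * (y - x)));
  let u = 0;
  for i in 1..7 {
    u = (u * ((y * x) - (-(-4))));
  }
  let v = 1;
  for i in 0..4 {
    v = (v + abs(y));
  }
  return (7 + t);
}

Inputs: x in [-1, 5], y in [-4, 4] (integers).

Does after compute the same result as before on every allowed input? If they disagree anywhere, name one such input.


Evaluate both at x=-1, y=-4.
before: t := 6 | u := 0 | iter i=1: | u := 0 | iter i=2: | u := 0 | iter i=3: | u := 0 | iter i=4: | u := 0 | iter i=5: | u := 0 | iter i=6: | u := 0 | v := 1 | iter i=0: | v := 5 | iter i=1: | v := 9 | iter i=2: | v := 13 | iter i=3: | v := 17 | result 13
after: t := 6 | u := 0 | iter i=1: | u := 0 | iter i=2: | u := 0 | iter i=3: | u := 0 | iter i=4: | u := 0 | iter i=5: | u := 0 | iter i=6: | u := 0 | q := 1 | iter i=0: | q := 5 | iter i=1: | q := 9 | iter i=2: | q := 13 | iter i=3: | q := 17 | result 12
13 against 12: the behavior changed.
verdict: not equivalent; witness: x=-1, y=-4


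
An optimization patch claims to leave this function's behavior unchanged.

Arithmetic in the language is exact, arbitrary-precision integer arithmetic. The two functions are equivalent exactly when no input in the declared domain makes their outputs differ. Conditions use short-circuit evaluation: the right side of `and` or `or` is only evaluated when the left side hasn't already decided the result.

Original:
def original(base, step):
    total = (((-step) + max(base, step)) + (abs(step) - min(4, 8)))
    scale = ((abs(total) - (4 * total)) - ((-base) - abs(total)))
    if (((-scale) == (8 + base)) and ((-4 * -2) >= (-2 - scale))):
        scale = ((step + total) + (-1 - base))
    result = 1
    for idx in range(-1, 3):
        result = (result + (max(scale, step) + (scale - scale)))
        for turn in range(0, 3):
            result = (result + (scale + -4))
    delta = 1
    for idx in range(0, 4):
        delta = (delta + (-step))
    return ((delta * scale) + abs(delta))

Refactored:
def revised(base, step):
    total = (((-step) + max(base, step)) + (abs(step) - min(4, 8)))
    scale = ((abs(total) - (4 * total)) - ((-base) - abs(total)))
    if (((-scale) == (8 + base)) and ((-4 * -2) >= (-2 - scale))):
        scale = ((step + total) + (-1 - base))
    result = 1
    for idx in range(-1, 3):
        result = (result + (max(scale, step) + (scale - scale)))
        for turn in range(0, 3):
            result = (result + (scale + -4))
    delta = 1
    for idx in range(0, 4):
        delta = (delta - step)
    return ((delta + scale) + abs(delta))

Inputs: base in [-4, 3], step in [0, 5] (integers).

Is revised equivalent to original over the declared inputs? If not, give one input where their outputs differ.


Consider the input base=-4, step=0.
original: total=-4, then scale=20, then (((-scale) == (8 + base)) and ((-4 * -2) >= (-2 - scale))) is false, then result=1, then (idx=-1), then result=21, then (turn=0), then result=37, then (turn=1), then result=53, then (turn=2), then result=69, then (idx=0), then result=89, then (turn=0), then result=105, then (turn=1), then result=121, then (turn=2), then result=137, then (idx=1), then result=157, then (turn=0), then result=173, then (turn=1), then result=189, then (turn=2), then result=205, then (idx=2), then result=225, then (turn=0), then result=241, then (turn=1), then result=257, then (turn=2), then result=273, then delta=1, then (idx=0), then delta=1, then (idx=1), then delta=1, then (idx=2), then delta=1, then (idx=3), then delta=1, then returns 21
revised: total=-4, then scale=20, then (((-scale) == (8 + base)) and ((-4 * -2) >= (-2 - scale))) is false, then result=1, then (idx=-1), then result=21, then (turn=0), then result=37, then (turn=1), then result=53, then (turn=2), then result=69, then (idx=0), then result=89, then (turn=0), then result=105, then (turn=1), then result=121, then (turn=2), then result=137, then (idx=1), then result=157, then (turn=0), then result=173, then (turn=1), then result=189, then (turn=2), then result=205, then (idx=2), then result=225, then (turn=0), then result=241, then (turn=1), then result=257, then (turn=2), then result=273, then delta=1, then (idx=0), then delta=1, then (idx=1), then delta=1, then (idx=2), then delta=1, then (idx=3), then delta=1, then returns 22
21 and 22 differ, so these are not the same function on this domain.
verdict: not equivalent; witness: base=-4, step=0


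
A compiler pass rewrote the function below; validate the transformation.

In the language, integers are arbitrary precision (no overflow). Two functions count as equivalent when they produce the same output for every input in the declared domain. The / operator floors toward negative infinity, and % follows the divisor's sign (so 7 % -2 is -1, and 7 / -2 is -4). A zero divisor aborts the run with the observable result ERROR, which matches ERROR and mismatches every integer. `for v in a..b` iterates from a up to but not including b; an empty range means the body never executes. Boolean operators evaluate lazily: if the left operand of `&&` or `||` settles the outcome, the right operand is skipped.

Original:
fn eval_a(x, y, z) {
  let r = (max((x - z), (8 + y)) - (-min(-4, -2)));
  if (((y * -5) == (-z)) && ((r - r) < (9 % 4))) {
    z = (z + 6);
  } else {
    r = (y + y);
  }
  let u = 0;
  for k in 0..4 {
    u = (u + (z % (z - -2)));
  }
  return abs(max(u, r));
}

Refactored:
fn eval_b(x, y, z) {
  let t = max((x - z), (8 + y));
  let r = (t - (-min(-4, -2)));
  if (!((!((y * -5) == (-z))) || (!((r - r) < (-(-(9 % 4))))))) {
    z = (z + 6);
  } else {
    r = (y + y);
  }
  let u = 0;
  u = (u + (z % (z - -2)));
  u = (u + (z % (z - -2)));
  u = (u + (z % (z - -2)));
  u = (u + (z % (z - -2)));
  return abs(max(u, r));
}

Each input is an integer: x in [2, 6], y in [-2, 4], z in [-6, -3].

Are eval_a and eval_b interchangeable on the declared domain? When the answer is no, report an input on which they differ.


Side by side, the visible changes include: arithmetic usage differs; boolean connective usage differs; loop structure differs; statement counts differ; local variable names differ; constant usage differs.
One worked example (x=5, y=2, z=-5) — eval_a: r := 6 | (((y * -5) == (-z)) && ((r - r) < (9 % 4))): false | r := 4 | u := 0 | iter k=0: | u := -2 | iter k=1: | u := -4 | iter k=2: | u := -6 | iter k=3: | u := -8 | result 4; eval_b: t := 10 | r := 6 | (!((!((y * -5) == (-z))) || (!((r - r) < (-(-(9 % 4))))))): false | r := 4 | u := 0 | u := -2 | u := -4 | u := -6 | u := -8 | result 4; agreement on 4.
Across all 140 domain points the two functions coincide.
verdict: equivalent


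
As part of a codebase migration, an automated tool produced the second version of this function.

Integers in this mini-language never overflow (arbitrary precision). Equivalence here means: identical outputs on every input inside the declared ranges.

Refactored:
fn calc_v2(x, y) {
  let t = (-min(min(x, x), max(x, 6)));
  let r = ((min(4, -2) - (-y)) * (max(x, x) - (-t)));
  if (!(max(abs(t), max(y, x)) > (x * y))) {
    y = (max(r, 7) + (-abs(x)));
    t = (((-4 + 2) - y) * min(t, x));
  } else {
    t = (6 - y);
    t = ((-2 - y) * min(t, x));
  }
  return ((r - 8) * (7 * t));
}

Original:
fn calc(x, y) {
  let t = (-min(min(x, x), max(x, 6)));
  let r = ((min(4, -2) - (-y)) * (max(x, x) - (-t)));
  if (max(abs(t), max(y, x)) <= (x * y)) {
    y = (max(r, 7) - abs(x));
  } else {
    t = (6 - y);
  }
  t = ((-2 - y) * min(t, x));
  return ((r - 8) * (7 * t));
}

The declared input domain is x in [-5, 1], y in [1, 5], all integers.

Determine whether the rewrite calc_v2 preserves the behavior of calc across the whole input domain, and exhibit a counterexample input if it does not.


Differences: min/max/abs usage differs; boolean connective usage differs; statement counts differ; arithmetic usage differs; comparison usage differs; constant usage differs — yet all 35 inputs agree.
verdict: equivalent


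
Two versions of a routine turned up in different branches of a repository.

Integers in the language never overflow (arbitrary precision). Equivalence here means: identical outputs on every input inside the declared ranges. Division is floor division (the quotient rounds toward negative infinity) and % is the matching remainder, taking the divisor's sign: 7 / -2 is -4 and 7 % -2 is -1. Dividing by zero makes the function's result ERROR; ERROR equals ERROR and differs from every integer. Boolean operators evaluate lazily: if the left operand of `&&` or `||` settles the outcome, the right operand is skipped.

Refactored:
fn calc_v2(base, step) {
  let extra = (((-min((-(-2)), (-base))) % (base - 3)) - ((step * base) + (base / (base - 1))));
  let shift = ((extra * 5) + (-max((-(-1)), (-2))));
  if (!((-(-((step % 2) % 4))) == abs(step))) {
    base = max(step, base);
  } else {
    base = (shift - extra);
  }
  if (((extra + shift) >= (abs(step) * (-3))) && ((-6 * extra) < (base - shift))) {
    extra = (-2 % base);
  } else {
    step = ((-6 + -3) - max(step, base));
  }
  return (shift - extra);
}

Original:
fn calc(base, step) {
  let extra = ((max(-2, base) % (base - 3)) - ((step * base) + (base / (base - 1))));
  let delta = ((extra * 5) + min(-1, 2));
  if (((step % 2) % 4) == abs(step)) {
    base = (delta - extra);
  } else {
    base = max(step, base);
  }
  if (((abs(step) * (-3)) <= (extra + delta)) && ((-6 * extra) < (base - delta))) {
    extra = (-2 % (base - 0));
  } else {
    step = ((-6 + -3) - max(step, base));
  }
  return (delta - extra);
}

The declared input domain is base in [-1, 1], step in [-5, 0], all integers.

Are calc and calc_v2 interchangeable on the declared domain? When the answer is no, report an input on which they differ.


The two versions differ — the changes include constant usage differs; comparison usage differs; arithmetic usage differs; local variable names differ; boolean connective usage differs.
Tracing base=0, step=-4: calc: extra := 0 | delta := -1 | (((step % 2) % 4) == abs(step)): false | base := 0 | (((abs(step) * (-3)) <= (extra + delta)) && ((-6 * extra) < (base - delta))): true | divide-by-zero, output ERROR | calc_v2: extra := 0 | shift := -1 | (!((-(-((step % 2) % 4))) == abs(step))): true | base := 0 | (((extra + shift) >= (abs(step) * (-3))) && ((-6 * extra) < (base - shift))): true | divide-by-zero, output ERROR — matching result ERROR.
Sweeping the whole domain (18 inputs) finds no disagreement.
verdict: equivalent


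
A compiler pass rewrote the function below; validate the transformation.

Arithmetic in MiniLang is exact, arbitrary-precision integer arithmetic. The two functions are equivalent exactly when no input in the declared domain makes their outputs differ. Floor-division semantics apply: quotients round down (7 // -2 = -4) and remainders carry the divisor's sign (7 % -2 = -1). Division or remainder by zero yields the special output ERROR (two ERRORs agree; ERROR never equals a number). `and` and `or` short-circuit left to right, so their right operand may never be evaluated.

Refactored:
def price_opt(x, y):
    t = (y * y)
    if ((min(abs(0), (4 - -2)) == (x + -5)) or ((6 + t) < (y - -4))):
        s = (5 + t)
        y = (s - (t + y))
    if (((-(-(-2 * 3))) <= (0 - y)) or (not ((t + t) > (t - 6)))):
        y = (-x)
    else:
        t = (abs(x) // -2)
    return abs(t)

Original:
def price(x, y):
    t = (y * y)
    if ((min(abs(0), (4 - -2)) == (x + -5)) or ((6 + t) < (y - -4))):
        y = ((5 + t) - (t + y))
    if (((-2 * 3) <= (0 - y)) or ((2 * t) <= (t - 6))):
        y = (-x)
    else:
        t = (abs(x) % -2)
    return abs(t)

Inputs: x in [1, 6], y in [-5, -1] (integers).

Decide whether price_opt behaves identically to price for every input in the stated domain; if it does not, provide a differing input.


The rewrite breaks on x=5, y=-5, where the results are 1 and 3.
price: t := 25 | ((min(abs(0), (4 - -2)) == (x + -5)) or ((6 + t) < (y - -4))): true | y := 10 | (((-2 * 3) <= (0 - y)) or ((2 * t) <= (t - 6))): false | t := -1 | result 1
price_opt: t := 25 | ((min(abs(0), (4 - -2)) == (x + -5)) or ((6 + t) < (y - -4))): true | s := 30 | y := 10 | (((-(-(-2 * 3))) <= (0 - y)) or (not ((t + t) > (t - 6)))): false | t := -3 | result 3
verdict: not equivalent; witness: x=5, y=-5


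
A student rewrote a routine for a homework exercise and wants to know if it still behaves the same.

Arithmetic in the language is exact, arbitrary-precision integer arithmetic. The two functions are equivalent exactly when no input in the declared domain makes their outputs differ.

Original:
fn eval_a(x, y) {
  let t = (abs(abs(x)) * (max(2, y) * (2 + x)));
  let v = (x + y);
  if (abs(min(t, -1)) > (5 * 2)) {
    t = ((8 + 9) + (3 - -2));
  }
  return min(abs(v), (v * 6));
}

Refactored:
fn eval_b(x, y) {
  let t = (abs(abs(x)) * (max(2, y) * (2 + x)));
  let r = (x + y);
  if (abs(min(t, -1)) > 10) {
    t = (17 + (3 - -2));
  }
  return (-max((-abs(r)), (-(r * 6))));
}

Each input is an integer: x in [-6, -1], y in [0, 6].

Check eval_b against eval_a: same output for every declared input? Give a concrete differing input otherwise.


Reading the diff, among the changes: min/max/abs usage differs; local variable names differ; arithmetic usage differs; constant usage differs.
One worked example (x=-5, y=2) — eval_a: t = -30; v = -3; (abs(min(t, -1)) > (5 * 2)) -> true; t = 22; return -18; eval_b: t = -30; r = -3; (abs(min(t, -1)) > 10) -> true; t = 22; return -18; agreement on -18.
Checked all 42 inputs in the declared domain: the outputs agree on every one.
verdict: equivalent


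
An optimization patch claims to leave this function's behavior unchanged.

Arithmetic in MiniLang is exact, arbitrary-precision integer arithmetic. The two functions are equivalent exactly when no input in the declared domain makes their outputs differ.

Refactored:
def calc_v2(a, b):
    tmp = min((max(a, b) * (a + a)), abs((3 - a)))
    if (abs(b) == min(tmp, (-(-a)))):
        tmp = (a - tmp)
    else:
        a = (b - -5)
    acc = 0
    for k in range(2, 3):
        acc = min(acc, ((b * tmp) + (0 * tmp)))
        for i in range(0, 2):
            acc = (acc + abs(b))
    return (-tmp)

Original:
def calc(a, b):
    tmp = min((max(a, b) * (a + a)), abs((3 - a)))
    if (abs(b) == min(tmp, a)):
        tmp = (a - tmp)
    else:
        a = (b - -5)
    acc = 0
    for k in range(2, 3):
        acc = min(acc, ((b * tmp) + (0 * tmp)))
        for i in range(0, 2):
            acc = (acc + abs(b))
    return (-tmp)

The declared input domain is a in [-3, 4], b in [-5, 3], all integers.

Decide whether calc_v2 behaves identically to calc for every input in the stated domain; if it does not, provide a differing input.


Differences: same computation, different form — yet all 72 inputs agree.
verdict: equivalent


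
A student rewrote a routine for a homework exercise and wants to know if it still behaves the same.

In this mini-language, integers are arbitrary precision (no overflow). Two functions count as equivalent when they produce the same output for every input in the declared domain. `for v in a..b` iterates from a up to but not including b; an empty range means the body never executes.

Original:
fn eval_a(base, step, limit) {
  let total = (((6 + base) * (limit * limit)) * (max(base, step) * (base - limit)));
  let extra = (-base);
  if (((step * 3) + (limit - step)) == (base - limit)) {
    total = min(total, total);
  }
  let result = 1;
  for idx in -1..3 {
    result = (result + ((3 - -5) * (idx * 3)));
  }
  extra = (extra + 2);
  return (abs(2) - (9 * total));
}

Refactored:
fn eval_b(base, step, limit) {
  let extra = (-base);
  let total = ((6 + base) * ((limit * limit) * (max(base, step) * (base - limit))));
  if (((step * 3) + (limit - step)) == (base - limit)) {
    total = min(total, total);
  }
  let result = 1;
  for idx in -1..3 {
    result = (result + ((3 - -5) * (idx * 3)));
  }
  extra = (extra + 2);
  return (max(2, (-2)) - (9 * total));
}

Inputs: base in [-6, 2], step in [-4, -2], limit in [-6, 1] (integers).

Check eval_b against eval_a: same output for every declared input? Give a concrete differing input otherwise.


Equivalent — the differences include min/max/abs usage differs; constant usage differs, yet no declared input distinguishes the two.
One worked example (base=-2, step=-3, limit=1) — eval_a: total=24, then extra=2, then (((step * 3) + (limit - step)) == (base - limit)) is false, then result=1, then (idx=-1), then result=-23, then (idx=0), then result=-23, then (idx=1), then result=1, then (idx=2), then result=49, then extra=4, then returns -214; eval_b: extra=2, then total=24, then (((step * 3) + (limit - step)) == (base - limit)) is false, then result=1, then (idx=-1), then result=-23, then (idx=0), then result=-23, then (idx=1), then result=1, then (idx=2), then result=49, then extra=4, then returns -214; agreement on -214.
Sweeping the whole domain (216 inputs) finds no disagreement.
verdict: equivalent
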